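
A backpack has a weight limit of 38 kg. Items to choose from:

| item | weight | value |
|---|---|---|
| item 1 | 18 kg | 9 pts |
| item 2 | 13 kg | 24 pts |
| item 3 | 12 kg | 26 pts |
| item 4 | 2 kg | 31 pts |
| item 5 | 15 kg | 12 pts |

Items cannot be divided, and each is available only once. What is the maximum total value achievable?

Check high-value combinations within 38 kg:
- item 2+item 3+item 4: weight 13+12+2=27, value 24+26+31=81
- item 3+item 4+item 5: weight 12+2+15=29, value 26+31+12=69
- item 2+item 4+item 5: weight 13+2+15=30, value 24+31+12=67
Best: 81 pts.

81 pts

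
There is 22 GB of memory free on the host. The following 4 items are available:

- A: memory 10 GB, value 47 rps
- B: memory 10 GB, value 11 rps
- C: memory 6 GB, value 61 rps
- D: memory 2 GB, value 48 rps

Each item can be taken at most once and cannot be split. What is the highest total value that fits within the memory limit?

156 rps

Check high-value combinations within 22 GB:
- A+C+D: memory 10+6+2=18, value 47+61+48=156
- B+C+D: memory 10+6+2=18, value 11+61+48=120
- C+D: memory 6+2=8, value 61+48=109
- A+C: memory 10+6=16, value 47+61=108
- A+B+D: memory 10+10+2=22, value 47+11+48=106
Best: 156 rps.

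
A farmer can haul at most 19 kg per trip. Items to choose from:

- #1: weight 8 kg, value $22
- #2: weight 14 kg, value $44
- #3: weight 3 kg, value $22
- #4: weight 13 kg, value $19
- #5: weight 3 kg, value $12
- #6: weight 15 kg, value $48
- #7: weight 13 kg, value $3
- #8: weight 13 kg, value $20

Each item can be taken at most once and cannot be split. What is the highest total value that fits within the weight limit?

$70

This is a 0/1 knapsack; check combinations near the capacity.
- #3+#6: weight 3+15=18, value 22+48=70
- #2+#3: weight 14+3=17, value 44+22=66
- #5+#6: weight 3+15=18, value 12+48=60
- #1+#3+#5: weight 8+3+3=14, value 22+22+12=56
Best: $70.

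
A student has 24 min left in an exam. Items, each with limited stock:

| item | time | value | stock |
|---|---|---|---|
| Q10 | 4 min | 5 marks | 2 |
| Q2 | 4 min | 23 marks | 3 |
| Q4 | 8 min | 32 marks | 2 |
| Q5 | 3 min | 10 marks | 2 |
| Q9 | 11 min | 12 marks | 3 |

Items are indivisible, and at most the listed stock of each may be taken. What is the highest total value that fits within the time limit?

111 marks

Best selections within time 24 and stock limits:
- 3×Q2 + 1×Q4 + 1×Q5: time 23, value 111
- 2×Q2 + 2×Q4: time 24, value 110
Best: 111 marks.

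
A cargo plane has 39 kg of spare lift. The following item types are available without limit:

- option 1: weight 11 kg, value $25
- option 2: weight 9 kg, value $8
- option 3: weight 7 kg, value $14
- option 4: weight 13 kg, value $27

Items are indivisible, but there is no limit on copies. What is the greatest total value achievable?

$81

Best value-per-unit is option 1 at 25/11; filling with it alone gives 3×25 = 75.
Optimal mix: 1×option 1 + 4×option 3 → weight 39, value 81.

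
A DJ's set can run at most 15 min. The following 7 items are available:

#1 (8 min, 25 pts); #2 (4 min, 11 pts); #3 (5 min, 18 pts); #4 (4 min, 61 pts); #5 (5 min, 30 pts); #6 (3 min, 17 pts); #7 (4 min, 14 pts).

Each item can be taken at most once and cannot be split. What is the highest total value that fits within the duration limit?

109 pts

Check high-value combinations within 15 min:
- #3+#4+#5: duration 5+4+5=14, value 18+61+30=109
- #4+#5+#6: duration 4+5+3=12, value 61+30+17=108
- #4+#5+#7: duration 4+5+4=13, value 61+30+14=105
Best: 109 pts.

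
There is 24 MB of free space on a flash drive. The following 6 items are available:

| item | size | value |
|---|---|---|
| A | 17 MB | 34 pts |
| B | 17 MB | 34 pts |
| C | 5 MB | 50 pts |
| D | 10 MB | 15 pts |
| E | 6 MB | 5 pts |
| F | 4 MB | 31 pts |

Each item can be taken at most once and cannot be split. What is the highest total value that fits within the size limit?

96 pts

Check high-value combinations within 24 MB:
- C+D+F: size 5+10+4=19, value 50+15+31=96
- C+E+F: size 5+6+4=15, value 50+5+31=86
- A+C: size 17+5=22, value 34+50=84
- B+C: size 17+5=22, value 34+50=84
Best: 96 pts.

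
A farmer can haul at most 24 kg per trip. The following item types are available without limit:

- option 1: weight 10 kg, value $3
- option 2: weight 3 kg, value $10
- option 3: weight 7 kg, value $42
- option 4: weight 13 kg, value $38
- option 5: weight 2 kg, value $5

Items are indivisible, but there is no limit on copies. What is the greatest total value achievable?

Best value-per-unit is option 3 at 42/7; filling with it alone gives 3×42 = 126.
Optimal mix: 1×option 2 + 3×option 3 → weight 24, value 136.

$136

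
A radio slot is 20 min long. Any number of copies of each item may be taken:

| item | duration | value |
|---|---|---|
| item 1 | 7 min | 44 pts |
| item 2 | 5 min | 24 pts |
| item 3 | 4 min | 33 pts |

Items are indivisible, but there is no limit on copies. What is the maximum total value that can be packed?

165 pts

Best value-per-unit is item 3 at 33/4, and filling with it alone uses duration 5×4=20. No mix of the others beats 5×33 = 165.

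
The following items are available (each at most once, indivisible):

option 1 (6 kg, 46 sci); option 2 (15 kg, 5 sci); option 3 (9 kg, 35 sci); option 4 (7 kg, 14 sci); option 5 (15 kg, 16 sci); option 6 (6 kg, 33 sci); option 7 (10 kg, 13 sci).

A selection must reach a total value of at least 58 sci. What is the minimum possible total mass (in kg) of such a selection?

12

Subsets with value ≥ 58, sorted by total mass:
- option 1+option 6: mass 12, value 79
- option 1+option 4: mass 13, value 60
Minimum mass: 12 kg.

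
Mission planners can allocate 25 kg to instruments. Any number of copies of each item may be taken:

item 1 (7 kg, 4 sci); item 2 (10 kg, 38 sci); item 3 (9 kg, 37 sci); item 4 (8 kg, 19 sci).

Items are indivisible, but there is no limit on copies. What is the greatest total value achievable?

78 sci

Best value-per-unit is item 3 at 37/9; filling with it alone gives 2×37 = 74.
Optimal mix: 1×item 1 + 2×item 3 → mass 25, value 78.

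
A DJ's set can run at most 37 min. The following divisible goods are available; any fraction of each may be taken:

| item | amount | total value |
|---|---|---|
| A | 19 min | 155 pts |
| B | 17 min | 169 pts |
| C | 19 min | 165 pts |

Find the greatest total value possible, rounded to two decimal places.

Take in order of value per unit:
- B (169/17 per unit): all 17 → value 169, running total 169.00
- C (165/19 per unit): all 19 → value 165, running total 334.00
- A (155/19 per unit): 1 of 19 → value 1×155/19 = 8.1579, running total 342.16
Total 342.16.

342.16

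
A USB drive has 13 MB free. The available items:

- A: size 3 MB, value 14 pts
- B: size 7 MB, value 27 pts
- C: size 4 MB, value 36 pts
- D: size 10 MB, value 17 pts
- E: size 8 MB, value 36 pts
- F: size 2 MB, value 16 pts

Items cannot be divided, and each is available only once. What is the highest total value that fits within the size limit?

79 pts

Check high-value combinations within 13 MB:
- B+C+F: size 7+4+2=13, value 27+36+16=79
- C+E: size 4+8=12, value 36+36=72
- A+C+F: size 3+4+2=9, value 14+36+16=66
- A+E+F: size 3+8+2=13, value 14+36+16=66
Best: 79 pts.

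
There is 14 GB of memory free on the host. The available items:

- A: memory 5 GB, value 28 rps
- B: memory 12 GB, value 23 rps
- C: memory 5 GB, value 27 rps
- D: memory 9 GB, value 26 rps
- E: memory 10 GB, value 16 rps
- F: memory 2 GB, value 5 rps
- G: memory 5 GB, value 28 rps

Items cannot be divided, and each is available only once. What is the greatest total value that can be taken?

61 rps

Check high-value combinations within 14 GB:
- A+F+G: memory 5+2+5=12, value 28+5+28=61
- A+C+F: memory 5+5+2=12, value 28+27+5=60
- C+F+G: memory 5+2+5=12, value 27+5+28=60
- A+G: memory 5+5=10, value 28+28=56
Best: 61 rps.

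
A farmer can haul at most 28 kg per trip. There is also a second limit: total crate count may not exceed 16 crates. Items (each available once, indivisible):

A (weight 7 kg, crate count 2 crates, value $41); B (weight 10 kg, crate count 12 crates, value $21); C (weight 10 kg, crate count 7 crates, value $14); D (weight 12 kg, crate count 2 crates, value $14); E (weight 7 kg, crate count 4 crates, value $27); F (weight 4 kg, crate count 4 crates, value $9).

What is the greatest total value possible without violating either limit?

Feasible sets respecting both limits:
- A+C+E: weight 24, crate count 13, value 82
- A+D+E: weight 26, crate count 8, value 82
- A+E+F: weight 18, crate count 10, value 77
Best: $82.

$82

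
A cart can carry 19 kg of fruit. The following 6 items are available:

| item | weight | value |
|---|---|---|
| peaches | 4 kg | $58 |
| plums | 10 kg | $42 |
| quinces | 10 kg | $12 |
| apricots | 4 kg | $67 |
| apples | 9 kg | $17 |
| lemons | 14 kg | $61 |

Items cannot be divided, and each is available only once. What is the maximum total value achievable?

Check high-value combinations within 19 kg:
- peaches+plums+apricots: weight 4+10+4=18, value 58+42+67=167
- peaches+apricots+apples: weight 4+4+9=17, value 58+67+17=142
- peaches+quinces+apricots: weight 4+10+4=18, value 58+12+67=137
- apricots+lemons: weight 4+14=18, value 67+61=128
- peaches+apricots: weight 4+4=8, value 58+67=125
Best: $167.

$167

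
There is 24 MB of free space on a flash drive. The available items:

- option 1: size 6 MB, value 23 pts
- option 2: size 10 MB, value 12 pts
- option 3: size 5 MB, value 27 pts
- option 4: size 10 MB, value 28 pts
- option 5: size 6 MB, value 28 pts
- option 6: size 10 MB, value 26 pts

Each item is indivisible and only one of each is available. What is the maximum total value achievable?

83 pts

Check high-value combinations within 24 MB:
- option 3+option 4+option 5: size 5+10+6=21, value 27+28+28=83
- option 3+option 5+option 6: size 5+6+10=21, value 27+28+26=81
- option 1+option 4+option 5: size 6+10+6=22, value 23+28+28=79
- option 1+option 3+option 5: size 6+5+6=17, value 23+27+28=78
Best: 83 pts.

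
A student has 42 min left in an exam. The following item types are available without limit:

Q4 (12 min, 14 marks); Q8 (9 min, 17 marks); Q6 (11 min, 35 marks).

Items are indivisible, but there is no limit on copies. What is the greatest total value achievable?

Best value-per-unit is Q6 at 35/11; filling with it alone gives 3×35 = 105.
Optimal mix: 1×Q8 + 3×Q6 → time 42, value 122.

122 marks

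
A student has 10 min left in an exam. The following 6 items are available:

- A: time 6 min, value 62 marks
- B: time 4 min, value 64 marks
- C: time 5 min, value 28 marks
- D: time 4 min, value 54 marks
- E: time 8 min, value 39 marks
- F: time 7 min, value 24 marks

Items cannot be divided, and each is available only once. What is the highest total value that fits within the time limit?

Check high-value combinations within 10 min:
- A+B: time 6+4=10, value 62+64=126
- B+D: time 4+4=8, value 64+54=118
- A+D: time 6+4=10, value 62+54=116
- B+C: time 4+5=9, value 64+28=92
Best: 126 marks.

126 marks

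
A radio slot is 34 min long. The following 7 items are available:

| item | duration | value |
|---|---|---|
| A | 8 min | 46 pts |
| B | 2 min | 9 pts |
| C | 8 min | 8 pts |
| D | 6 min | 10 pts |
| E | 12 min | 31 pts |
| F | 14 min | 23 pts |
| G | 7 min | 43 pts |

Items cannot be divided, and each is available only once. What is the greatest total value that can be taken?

130 pts

Check high-value combinations within 34 min:
- A+D+E+G: duration 8+6+12+7=33, value 46+10+31+43=130
- A+B+E+G: duration 8+2+12+7=29, value 46+9+31+43=129
- A+B+F+G: duration 8+2+14+7=31, value 46+9+23+43=121
Best: 130 pts.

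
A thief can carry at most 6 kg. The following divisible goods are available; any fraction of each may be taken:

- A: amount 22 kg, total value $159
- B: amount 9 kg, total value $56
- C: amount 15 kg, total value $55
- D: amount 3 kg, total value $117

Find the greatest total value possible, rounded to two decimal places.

138.68

Take in order of value per unit:
- D (117/3 per unit): all 3 → value 117, running total 117.00
- A (159/22 per unit): 3 of 22 → value 3×159/22 = 21.6818, running total 138.68
Total 138.68.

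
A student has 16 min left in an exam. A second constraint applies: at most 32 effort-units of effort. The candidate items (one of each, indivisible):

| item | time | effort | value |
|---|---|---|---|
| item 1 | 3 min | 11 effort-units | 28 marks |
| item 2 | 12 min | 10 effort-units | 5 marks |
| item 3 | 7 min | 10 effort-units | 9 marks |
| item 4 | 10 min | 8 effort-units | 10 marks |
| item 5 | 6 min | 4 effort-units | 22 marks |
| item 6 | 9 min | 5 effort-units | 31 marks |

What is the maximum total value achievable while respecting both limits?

Feasible sets respecting both limits:
- item 1+item 3+item 5: time 16, effort 25, value 59
- item 1+item 6: time 12, effort 16, value 59
- item 5+item 6: time 15, effort 9, value 53
Best: 59 marks.

59 marks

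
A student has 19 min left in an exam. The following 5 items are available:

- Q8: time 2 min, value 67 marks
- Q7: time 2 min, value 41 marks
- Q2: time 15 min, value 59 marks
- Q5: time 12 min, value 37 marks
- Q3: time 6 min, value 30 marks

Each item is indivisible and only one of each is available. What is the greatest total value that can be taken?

167 marks

Check high-value combinations within 19 min:
- Q8+Q7+Q2: time 2+2+15=19, value 67+41+59=167
- Q8+Q7+Q5: time 2+2+12=16, value 67+41+37=145
- Q8+Q7+Q3: time 2+2+6=10, value 67+41+30=138
Best: 167 marks.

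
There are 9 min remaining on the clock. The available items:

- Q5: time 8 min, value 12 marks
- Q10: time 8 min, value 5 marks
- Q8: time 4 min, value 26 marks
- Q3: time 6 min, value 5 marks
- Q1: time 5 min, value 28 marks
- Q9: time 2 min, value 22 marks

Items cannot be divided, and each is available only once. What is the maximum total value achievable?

Check high-value combinations within 9 min:
- Q8+Q1: time 4+5=9, value 26+28=54
- Q1+Q9: time 5+2=7, value 28+22=50
- Q8+Q9: time 4+2=6, value 26+22=48
Best: 54 marks.

54 marks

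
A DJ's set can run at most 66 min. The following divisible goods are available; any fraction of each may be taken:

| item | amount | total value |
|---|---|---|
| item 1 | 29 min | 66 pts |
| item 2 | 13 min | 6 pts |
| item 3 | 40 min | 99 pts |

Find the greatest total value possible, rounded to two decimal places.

Take in order of value per unit:
- item 3 (99/40 per unit): all 40 → value 99, running total 99.00
- item 1 (66/29 per unit): 26 of 29 → value 26×66/29 = 59.1724, running total 158.17
Total 158.17.

158.17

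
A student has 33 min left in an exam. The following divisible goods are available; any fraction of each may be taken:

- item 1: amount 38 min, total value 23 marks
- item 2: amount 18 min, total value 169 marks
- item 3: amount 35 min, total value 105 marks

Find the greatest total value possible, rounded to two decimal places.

214.00

Take in order of value per unit:
- item 2 (169/18 per unit): all 18 → value 169, running total 169.00
- item 3 (105/35 per unit): 15 of 35 → value 15×105/35 = 45.0000, running total 214.00
Total 214.00.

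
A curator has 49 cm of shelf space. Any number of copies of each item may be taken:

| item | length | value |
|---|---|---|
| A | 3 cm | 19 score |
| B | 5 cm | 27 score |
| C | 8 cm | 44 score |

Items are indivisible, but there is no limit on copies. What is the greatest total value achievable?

304 score

Best value-per-unit is A at 19/3, and filling with it alone uses length 16×3=48. No mix of the others beats 16×19 = 304.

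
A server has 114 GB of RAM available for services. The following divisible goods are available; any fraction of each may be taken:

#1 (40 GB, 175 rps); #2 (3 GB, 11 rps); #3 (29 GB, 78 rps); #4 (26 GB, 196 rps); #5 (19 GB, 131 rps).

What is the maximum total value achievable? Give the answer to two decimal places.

Take in order of value per unit:
- #4 (196/26 per unit): all 26 → value 196, running total 196.00
- #5 (131/19 per unit): all 19 → value 131, running total 327.00
- #1 (175/40 per unit): all 40 → value 175, running total 502.00
- #2 (11/3 per unit): all 3 → value 11, running total 513.00
- #3 (78/29 per unit): 26 of 29 → value 26×78/29 = 69.9310, running total 582.93
Total 582.93.

582.93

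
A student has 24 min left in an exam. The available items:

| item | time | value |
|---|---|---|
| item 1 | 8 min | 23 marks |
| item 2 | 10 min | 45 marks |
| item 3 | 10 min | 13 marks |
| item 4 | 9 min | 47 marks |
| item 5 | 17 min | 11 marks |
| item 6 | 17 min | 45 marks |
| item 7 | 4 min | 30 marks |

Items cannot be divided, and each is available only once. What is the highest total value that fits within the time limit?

Check high-value combinations within 24 min:
- item 2+item 4+item 7: time 10+9+4=23, value 45+47+30=122
- item 1+item 4+item 7: time 8+9+4=21, value 23+47+30=100
- item 1+item 2+item 7: time 8+10+4=22, value 23+45+30=98
Best: 122 marks.

122 marks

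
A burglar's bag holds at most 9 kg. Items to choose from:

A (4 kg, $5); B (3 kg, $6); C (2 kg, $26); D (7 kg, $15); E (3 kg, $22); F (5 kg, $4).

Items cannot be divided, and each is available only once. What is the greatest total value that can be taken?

Check high-value combinations within 9 kg:
- B+C+E: weight 3+2+3=8, value 6+26+22=54
- A+C+E: weight 4+2+3=9, value 5+26+22=53
- C+E: weight 2+3=5, value 26+22=48
Best: $54.

$54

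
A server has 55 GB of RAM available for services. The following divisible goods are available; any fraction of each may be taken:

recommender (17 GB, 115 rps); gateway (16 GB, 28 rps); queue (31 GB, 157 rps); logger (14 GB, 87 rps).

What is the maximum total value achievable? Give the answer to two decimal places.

Take in order of value per unit:
- recommender (115/17 per unit): all 17 → value 115, running total 115.00
- logger (87/14 per unit): all 14 → value 87, running total 202.00
- queue (157/31 per unit): 24 of 31 → value 24×157/31 = 121.5484, running total 323.55
Total 323.55.

323.55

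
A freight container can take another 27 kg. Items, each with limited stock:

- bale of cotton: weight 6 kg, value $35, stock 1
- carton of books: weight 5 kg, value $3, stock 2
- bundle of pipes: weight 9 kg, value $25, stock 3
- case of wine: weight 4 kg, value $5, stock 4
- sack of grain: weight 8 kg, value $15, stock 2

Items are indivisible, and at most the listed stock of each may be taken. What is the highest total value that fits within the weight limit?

Top feasible selections:
- 1×bale of cotton + 2×bundle of pipes: weight 24, value 85
- 1×bale of cotton + 1×bundle of pipes + 1×case of wine + 1×sack of grain: weight 27, value 80
- 1×bale of cotton + 1×bundle of pipes + 1×sack of grain: weight 23, value 75
- 3×bundle of pipes: weight 27, value 75
Best: $85.

$85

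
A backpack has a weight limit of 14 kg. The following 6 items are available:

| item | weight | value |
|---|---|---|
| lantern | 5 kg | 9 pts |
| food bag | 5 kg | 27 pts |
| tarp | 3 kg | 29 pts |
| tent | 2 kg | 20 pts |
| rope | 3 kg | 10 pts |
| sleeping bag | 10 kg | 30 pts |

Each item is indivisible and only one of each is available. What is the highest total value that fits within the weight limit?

86 pts

This is a 0/1 knapsack; check combinations near the capacity.
- food bag+tarp+tent+rope: weight 5+3+2+3=13, value 27+29+20+10=86
- food bag+tarp+tent: weight 5+3+2=10, value 27+29+20=76
- lantern+tarp+tent+rope: weight 5+3+2+3=13, value 9+29+20+10=68
- food bag+tarp+rope: weight 5+3+3=11, value 27+29+10=66
- lantern+food bag+tarp: weight 5+5+3=13, value 9+27+29=65
Best: 86 pts.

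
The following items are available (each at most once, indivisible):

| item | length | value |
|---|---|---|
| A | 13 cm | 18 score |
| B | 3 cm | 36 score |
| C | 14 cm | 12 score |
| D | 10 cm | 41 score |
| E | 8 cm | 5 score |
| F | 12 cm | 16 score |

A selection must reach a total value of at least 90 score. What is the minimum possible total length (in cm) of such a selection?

Subsets with value ≥ 90, sorted by total length:
- B+D+F: length 25, value 93
- A+B+D: length 26, value 95
- B+D+E+F: length 33, value 98
Minimum length: 25 cm.

25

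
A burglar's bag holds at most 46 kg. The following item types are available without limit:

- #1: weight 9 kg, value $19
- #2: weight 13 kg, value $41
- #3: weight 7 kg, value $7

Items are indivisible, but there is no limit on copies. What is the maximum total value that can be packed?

$130

Best value-per-unit is #2 at 41/13; filling with it alone gives 3×41 = 123.
Optimal mix: 3×#2 + 1×#3 → weight 46, value 130.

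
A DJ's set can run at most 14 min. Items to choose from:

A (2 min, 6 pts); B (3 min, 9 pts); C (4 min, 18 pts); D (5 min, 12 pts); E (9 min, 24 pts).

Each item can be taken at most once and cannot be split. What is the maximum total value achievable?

This is a 0/1 knapsack; check combinations near the capacity.
- A+B+C+D: duration 2+3+4+5=14, value 6+9+18+12=45
- C+E: duration 4+9=13, value 18+24=42
- B+C+D: duration 3+4+5=12, value 9+18+12=39
- A+B+E: duration 2+3+9=14, value 6+9+24=39
- A+C+D: duration 2+4+5=11, value 6+18+12=36
Best: 45 pts.

45 pts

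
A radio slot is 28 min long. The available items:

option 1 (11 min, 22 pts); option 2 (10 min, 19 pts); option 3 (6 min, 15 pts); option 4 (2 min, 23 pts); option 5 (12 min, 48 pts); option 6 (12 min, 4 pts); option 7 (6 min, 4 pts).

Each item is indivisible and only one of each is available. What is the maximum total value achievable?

93 pts

This is a 0/1 knapsack; check combinations near the capacity.
- option 1+option 4+option 5: duration 11+2+12=25, value 22+23+48=93
- option 2+option 4+option 5: duration 10+2+12=24, value 19+23+48=90
- option 3+option 4+option 5+option 7: duration 6+2+12+6=26, value 15+23+48+4=90
Best: 93 pts.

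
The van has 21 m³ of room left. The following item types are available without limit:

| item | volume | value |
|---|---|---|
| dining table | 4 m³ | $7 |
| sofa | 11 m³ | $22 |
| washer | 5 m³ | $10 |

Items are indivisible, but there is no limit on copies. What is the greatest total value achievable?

$42

Best value-per-unit is sofa at 22/11; filling with it alone gives 1×22 = 22.
Optimal mix: 1×sofa + 2×washer → volume 21, value 42.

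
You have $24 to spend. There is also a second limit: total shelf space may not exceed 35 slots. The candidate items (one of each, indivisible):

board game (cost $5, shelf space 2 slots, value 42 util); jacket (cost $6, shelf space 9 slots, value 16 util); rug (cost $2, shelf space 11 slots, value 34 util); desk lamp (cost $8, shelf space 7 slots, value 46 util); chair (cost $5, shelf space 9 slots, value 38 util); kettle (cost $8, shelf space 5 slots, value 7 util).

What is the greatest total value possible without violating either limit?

160 util

Feasible sets respecting both limits:
- board game+rug+desk lamp+chair: cost 20, shelf space 29, value 160
- board game+jacket+desk lamp+chair: cost 24, shelf space 27, value 142
- board game+jacket+rug+desk lamp: cost 21, shelf space 29, value 138
Best: 160 util.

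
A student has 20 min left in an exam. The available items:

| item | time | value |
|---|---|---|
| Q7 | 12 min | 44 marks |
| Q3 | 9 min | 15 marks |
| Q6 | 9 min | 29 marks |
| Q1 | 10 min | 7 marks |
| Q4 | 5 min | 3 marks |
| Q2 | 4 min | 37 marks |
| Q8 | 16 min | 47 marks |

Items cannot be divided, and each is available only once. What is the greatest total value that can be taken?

84 marks

Check high-value combinations within 20 min:
- Q2+Q8: time 4+16=20, value 37+47=84
- Q7+Q2: time 12+4=16, value 44+37=81
- Q6+Q4+Q2: time 9+5+4=18, value 29+3+37=69
- Q6+Q2: time 9+4=13, value 29+37=66
Best: 84 marks.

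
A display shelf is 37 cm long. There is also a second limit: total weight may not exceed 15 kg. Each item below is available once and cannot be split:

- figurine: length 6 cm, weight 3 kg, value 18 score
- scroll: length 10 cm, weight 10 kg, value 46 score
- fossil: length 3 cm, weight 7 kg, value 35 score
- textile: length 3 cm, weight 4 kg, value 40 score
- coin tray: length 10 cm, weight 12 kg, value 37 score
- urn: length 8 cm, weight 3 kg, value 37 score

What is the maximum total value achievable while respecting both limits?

Feasible sets respecting both limits:
- fossil+textile+urn: length 14, weight 14, value 112
- figurine+textile+urn: length 17, weight 10, value 95
- figurine+fossil+textile: length 12, weight 14, value 93
- figurine+fossil+urn: length 17, weight 13, value 90
Best: 112 score.

112 score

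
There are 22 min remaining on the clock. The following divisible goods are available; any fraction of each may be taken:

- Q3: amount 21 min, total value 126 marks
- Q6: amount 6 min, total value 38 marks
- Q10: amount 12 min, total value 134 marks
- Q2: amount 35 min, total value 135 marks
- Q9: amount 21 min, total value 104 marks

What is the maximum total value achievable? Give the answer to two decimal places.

Take in order of value per unit:
- Q10 (134/12 per unit): all 12 → value 134, running total 134.00
- Q6 (38/6 per unit): all 6 → value 38, running total 172.00
- Q3 (126/21 per unit): 4 of 21 → value 4×126/21 = 24.0000, running total 196.00
Total 196.00.

196.00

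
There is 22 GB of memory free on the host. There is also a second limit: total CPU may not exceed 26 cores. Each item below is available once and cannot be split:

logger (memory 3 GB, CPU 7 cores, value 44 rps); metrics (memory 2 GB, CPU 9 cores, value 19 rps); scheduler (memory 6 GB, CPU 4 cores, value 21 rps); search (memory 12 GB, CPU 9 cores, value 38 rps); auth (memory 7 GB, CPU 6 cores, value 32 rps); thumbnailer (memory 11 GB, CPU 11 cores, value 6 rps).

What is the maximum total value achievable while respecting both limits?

Feasible sets respecting both limits:
- logger+metrics+scheduler+auth: memory 18, CPU 26, value 116
- logger+search+auth: memory 22, CPU 22, value 114
- logger+scheduler+search: memory 21, CPU 20, value 103
Best: 116 rps.

116 rps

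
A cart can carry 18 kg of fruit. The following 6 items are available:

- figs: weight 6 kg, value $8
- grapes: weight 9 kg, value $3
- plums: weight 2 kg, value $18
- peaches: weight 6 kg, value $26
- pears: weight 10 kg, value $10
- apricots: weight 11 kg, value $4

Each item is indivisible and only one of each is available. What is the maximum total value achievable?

$54

Check high-value combinations within 18 kg:
- plums+peaches+pears: weight 2+6+10=18, value 18+26+10=54
- figs+plums+peaches: weight 6+2+6=14, value 8+18+26=52
- grapes+plums+peaches: weight 9+2+6=17, value 3+18+26=47
- plums+peaches: weight 2+6=8, value 18+26=44
- peaches+pears: weight 6+10=16, value 26+10=36
Best: $54.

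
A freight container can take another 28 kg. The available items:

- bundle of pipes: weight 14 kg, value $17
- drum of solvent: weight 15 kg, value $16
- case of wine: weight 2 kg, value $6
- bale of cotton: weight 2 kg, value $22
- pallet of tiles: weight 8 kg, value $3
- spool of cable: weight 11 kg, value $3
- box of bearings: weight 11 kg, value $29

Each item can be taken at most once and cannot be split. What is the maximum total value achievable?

Check high-value combinations within 28 kg:
- bundle of pipes+bale of cotton+box of bearings: weight 14+2+11=27, value 17+22+29=68
- drum of solvent+bale of cotton+box of bearings: weight 15+2+11=28, value 16+22+29=67
- case of wine+bale of cotton+pallet of tiles+box of bearings: weight 2+2+8+11=23, value 6+22+3+29=60
Best: $68.

$68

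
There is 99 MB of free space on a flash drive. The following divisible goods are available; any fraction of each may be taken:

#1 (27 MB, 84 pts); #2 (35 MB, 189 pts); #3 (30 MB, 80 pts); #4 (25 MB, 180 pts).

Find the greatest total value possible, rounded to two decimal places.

485.00

Take in order of value per unit:
- #4 (180/25 per unit): all 25 → value 180, running total 180.00
- #2 (189/35 per unit): all 35 → value 189, running total 369.00
- #1 (84/27 per unit): all 27 → value 84, running total 453.00
- #3 (80/30 per unit): 12 of 30 → value 12×80/30 = 32.0000, running total 485.00
Total 485.00.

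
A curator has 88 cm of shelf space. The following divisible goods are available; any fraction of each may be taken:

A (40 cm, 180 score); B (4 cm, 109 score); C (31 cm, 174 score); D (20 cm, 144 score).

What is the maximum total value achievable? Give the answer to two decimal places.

Take in order of value per unit:
- B (109/4 per unit): all 4 → value 109, running total 109.00
- D (144/20 per unit): all 20 → value 144, running total 253.00
- C (174/31 per unit): all 31 → value 174, running total 427.00
- A (180/40 per unit): 33 of 40 → value 33×180/40 = 148.5000, running total 575.50
Total 575.50.

575.50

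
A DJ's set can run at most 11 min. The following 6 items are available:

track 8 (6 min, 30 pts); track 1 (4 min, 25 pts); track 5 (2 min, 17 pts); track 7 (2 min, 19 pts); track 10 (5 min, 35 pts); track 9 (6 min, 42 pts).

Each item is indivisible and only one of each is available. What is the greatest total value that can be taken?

79 pts

Check high-value combinations within 11 min:
- track 1+track 7+track 10: duration 4+2+5=11, value 25+19+35=79
- track 5+track 7+track 9: duration 2+2+6=10, value 17+19+42=78
- track 1+track 5+track 10: duration 4+2+5=11, value 25+17+35=77
- track 10+track 9: duration 5+6=11, value 35+42=77
Best: 79 pts.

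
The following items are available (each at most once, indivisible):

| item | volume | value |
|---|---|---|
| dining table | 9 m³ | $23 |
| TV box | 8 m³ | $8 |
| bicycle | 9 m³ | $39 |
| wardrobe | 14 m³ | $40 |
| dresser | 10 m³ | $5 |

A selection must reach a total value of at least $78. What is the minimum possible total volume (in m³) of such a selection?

Subsets with value ≥ 78, sorted by total volume:
- bicycle+wardrobe: volume 23, value 79
- TV box+bicycle+wardrobe: volume 31, value 87
- dining table+bicycle+wardrobe: volume 32, value 102
- bicycle+wardrobe+dresser: volume 33, value 84
Minimum volume: 23 m³.

23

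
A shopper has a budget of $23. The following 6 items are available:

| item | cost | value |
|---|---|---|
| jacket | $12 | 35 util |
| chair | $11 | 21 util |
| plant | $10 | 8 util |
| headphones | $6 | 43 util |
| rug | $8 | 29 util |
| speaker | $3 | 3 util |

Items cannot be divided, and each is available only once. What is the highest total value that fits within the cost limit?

Check high-value combinations within $23:
- jacket+headphones+speaker: cost 12+6+3=21, value 35+43+3=81
- jacket+headphones: cost 12+6=18, value 35+43=78
- headphones+rug+speaker: cost 6+8+3=17, value 43+29+3=75
- headphones+rug: cost 6+8=14, value 43+29=72
- chair+headphones+speaker: cost 11+6+3=20, value 21+43+3=67
Best: 81 util.

81 util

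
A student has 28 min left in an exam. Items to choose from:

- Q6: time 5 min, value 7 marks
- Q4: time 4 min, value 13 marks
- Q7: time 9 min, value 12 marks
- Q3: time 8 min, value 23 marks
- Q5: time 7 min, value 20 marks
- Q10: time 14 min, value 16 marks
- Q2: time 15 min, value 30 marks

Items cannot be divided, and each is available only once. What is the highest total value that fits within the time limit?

Check high-value combinations within 28 min:
- Q4+Q7+Q3+Q5: time 4+9+8+7=28, value 13+12+23+20=68
- Q4+Q3+Q2: time 4+8+15=27, value 13+23+30=66
- Q6+Q4+Q3+Q5: time 5+4+8+7=24, value 7+13+23+20=63
- Q4+Q5+Q2: time 4+7+15=26, value 13+20+30=63
Best: 68 marks.

68 marks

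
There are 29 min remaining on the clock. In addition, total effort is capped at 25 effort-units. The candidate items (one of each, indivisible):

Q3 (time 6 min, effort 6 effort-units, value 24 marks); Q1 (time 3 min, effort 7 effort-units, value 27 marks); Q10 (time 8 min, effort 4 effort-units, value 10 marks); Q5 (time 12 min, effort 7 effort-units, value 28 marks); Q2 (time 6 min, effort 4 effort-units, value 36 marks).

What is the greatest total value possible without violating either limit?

Feasible sets respecting both limits:
- Q3+Q1+Q5+Q2: time 27, effort 24, value 115
- Q1+Q10+Q5+Q2: time 29, effort 22, value 101
- Q3+Q1+Q10+Q2: time 23, effort 21, value 97
Best: 115 marks.

115 marks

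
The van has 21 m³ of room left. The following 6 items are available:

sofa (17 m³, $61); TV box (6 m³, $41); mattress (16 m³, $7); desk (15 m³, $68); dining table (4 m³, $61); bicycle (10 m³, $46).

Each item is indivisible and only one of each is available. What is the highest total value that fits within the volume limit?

$148

Check high-value combinations within 21 m³:
- TV box+dining table+bicycle: volume 6+4+10=20, value 41+61+46=148
- desk+dining table: volume 15+4=19, value 68+61=129
- sofa+dining table: volume 17+4=21, value 61+61=122
- TV box+desk: volume 6+15=21, value 41+68=109
Best: $148.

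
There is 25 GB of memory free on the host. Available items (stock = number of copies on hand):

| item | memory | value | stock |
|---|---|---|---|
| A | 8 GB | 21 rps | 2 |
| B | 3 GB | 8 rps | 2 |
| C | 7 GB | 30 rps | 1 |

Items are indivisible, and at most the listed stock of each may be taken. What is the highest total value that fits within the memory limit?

Top feasible selections:
- 2×A + 1×C: memory 23, value 72
- 1×A + 2×B + 1×C: memory 21, value 67
- 1×A + 1×B + 1×C: memory 18, value 59
Best: 72 rps.

72 rps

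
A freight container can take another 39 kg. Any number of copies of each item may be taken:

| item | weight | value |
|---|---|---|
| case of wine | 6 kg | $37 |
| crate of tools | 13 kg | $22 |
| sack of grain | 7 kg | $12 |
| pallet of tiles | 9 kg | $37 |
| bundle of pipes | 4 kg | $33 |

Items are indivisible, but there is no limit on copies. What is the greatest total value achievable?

$301

Best value-per-unit is bundle of pipes at 33/4; filling with it alone gives 9×33 = 297.
Optimal mix: 1×case of wine + 8×bundle of pipes → weight 38, value 301.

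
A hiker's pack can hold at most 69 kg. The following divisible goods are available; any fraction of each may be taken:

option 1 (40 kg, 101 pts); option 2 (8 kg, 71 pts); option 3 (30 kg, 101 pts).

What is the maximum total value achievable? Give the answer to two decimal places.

250.28

Take in order of value per unit:
- option 2 (71/8 per unit): all 8 → value 71, running total 71.00
- option 3 (101/30 per unit): all 30 → value 101, running total 172.00
- option 1 (101/40 per unit): 31 of 40 → value 31×101/40 = 78.2750, running total 250.28
Total 250.28.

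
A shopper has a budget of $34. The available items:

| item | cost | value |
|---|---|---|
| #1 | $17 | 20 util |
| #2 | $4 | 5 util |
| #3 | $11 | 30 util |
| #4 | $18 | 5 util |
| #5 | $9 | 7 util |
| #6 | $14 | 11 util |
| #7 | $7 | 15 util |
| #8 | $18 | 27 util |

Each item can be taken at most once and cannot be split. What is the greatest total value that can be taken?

Check high-value combinations within $34:
- #2+#3+#8: cost 4+11+18=33, value 5+30+27=62
- #3+#8: cost 11+18=29, value 30+27=57
- #2+#3+#5+#7: cost 4+11+9+7=31, value 5+30+7+15=57
- #3+#6+#7: cost 11+14+7=32, value 30+11+15=56
Best: 62 util.

62 util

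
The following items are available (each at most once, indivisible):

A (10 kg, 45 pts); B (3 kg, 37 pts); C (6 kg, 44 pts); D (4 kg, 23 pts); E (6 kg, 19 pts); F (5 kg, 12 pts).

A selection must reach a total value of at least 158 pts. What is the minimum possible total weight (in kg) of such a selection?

Subsets with value ≥ 158, sorted by total weight:
- A+B+C+D+F: weight 28, value 161
- A+B+C+D+E: weight 29, value 168
Minimum weight: 28 kg.

28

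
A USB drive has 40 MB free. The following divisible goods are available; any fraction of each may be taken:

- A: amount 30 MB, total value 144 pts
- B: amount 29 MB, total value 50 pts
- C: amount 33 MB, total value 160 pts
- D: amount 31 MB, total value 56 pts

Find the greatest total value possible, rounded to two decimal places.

193.60

Take in order of value per unit:
- C (160/33 per unit): all 33 → value 160, running total 160.00
- A (144/30 per unit): 7 of 30 → value 7×144/30 = 33.6000, running total 193.60
Total 193.60.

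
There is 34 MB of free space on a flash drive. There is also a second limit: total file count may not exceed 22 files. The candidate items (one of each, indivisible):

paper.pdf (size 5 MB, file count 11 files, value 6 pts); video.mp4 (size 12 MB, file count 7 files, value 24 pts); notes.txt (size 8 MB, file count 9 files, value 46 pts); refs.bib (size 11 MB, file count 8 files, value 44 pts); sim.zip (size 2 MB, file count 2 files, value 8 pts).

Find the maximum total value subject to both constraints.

Feasible sets respecting both limits:
- notes.txt+refs.bib+sim.zip: size 21, file count 19, value 98
- notes.txt+refs.bib: size 19, file count 17, value 90
- video.mp4+notes.txt+sim.zip: size 22, file count 18, value 78
- video.mp4+refs.bib+sim.zip: size 25, file count 17, value 76
Best: 98 pts.

98 pts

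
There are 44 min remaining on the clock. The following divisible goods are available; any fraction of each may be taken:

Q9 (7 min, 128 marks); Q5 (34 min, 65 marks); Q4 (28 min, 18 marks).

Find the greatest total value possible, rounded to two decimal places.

194.93

Take in order of value per unit:
- Q9 (128/7 per unit): all 7 → value 128, running total 128.00
- Q5 (65/34 per unit): all 34 → value 65, running total 193.00
- Q4 (18/28 per unit): 3 of 28 → value 3×18/28 = 1.9286, running total 194.93
Total 194.93.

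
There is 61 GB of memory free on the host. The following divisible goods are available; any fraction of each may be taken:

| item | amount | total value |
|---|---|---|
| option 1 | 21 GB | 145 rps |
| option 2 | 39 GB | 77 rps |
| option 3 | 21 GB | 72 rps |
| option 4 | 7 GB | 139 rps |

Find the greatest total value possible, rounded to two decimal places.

Take in order of value per unit:
- option 4 (139/7 per unit): all 7 → value 139, running total 139.00
- option 1 (145/21 per unit): all 21 → value 145, running total 284.00
- option 3 (72/21 per unit): all 21 → value 72, running total 356.00
- option 2 (77/39 per unit): 12 of 39 → value 12×77/39 = 23.6923, running total 379.69
Total 379.69.

379.69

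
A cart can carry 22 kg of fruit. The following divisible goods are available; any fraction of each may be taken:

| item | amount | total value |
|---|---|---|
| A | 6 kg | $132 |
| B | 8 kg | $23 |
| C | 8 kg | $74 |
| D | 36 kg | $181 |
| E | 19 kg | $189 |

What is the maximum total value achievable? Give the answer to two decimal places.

291.16

Take in order of value per unit:
- A (132/6 per unit): all 6 → value 132, running total 132.00
- E (189/19 per unit): 16 of 19 → value 16×189/19 = 159.1579, running total 291.16
Total 291.16.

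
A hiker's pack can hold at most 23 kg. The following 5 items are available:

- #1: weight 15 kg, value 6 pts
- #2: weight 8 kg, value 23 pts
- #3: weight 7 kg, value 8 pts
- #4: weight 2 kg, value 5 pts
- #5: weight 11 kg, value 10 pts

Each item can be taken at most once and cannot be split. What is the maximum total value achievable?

38 pts

Check high-value combinations within 23 kg:
- #2+#4+#5: weight 8+2+11=21, value 23+5+10=38
- #2+#3+#4: weight 8+7+2=17, value 23+8+5=36
- #2+#5: weight 8+11=19, value 23+10=33
- #2+#3: weight 8+7=15, value 23+8=31
Best: 38 pts.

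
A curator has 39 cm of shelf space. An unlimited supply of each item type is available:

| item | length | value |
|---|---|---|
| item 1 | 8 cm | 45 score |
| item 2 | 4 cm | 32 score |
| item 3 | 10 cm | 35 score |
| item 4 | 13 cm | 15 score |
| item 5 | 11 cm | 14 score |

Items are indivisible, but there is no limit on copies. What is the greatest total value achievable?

Best value-per-unit is item 2 at 32/4, and filling with it alone uses length 9×4=36. No mix of the others beats 9×32 = 288.

288 score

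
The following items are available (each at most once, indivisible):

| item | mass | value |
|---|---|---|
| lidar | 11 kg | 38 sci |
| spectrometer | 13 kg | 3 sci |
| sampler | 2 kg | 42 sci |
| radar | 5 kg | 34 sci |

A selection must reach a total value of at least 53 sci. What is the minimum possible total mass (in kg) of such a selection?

7

Subsets with value ≥ 53, sorted by total mass:
- sampler+radar: mass 7, value 76
- lidar+sampler: mass 13, value 80
Minimum mass: 7 kg.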